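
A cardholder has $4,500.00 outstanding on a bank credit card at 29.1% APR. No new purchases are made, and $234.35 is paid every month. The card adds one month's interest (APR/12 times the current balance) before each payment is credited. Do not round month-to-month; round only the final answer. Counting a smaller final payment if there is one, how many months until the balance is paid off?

Monthly rate r = 29.1%/12 = 2.425% = 0.02425.
Recurrence: B ← B·(1+r) − $234.35.
Month 1: interest $109.12; balance after payment $4,374.77.
Month 2: interest $106.09; balance after payment $4,246.51.
Closed form: n = −ln(1 − rB₀/P)/ln(1+r) = −ln(0.53435)/ln(1.02425) ≈ 26.156, so the balance reaches zero during payment 27.

27 payments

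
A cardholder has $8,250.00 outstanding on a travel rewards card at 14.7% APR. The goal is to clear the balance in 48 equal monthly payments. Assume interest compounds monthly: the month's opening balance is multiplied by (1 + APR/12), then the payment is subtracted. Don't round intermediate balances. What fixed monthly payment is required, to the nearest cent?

Monthly rate r = 14.7%/12 = 1.225% = 0.01225.
Level-payment amortization: P = B₀·r / (1 − (1+r)^(−n)) = 8250.00·0.01225 / (1 − 1.01225^(−48)).
Denominator 1 − (1+r)^(−48) = 0.442575184.
P = 101.062 / 0.442575184 ≈ 228.35.

$228.35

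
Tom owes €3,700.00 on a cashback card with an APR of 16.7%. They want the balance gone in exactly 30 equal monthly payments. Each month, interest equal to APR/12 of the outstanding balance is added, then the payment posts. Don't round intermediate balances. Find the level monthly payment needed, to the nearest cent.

Monthly rate r = 16.7%/12 = 1.39167% = 0.0139167.
Level-payment amortization: P = B₀·r / (1 − (1+r)^(−n)) = 3700.00·0.0139167 / (1 − 1.01392^(−30)).
Denominator 1 − (1+r)^(−30) = 0.33940978.
P = 51.4917 / 0.33940978 ≈ 151.71.

€151.71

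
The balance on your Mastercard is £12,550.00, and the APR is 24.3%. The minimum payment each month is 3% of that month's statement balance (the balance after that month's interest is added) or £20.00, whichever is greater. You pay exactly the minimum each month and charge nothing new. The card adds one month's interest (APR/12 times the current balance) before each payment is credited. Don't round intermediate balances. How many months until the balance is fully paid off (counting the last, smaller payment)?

338 months

Monthly rate r = 24.3%/12 = 2.025% = 0.02025.
While 3% of the post-interest balance exceeds £20.00, each month B ← (B·(1+r))·(1 − 0.03), i.e. B shrinks by the factor (1+r)·0.97 = 0.98964.
This holds for months 1–284. Entering month 285 the balance is £652.37; 3% of the post-interest balance is now below £20.00, so the flat £20.00 minimum applies from here.
From month 285 a fixed £20.00 at rate r clears £652.37 in 54 more payments. Total: 284 + 54 = 338 months.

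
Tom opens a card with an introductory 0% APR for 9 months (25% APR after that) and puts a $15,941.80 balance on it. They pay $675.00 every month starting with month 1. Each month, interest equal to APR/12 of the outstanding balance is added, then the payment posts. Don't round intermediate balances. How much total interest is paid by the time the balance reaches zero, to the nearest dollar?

$2,024

Promo months 1–9 at r₀ = 0%/12 = 0; months 10+ at r₁ = 25%/12 = 0.0208333.
After month 9 (no interest yet): B = $15,941.80 − 9·$675.00 = $9,866.80.
Then at r₁ with $675.00/mo: n₂ = −ln(1 − r₁·B/P)/ln(1+r₁) ≈ 17.61 → 18 more payments.
Total paid = 26·$675.00 + $415.46 = $17,965.46; interest = $17,965.46 − $15,941.80 = $2,023.66.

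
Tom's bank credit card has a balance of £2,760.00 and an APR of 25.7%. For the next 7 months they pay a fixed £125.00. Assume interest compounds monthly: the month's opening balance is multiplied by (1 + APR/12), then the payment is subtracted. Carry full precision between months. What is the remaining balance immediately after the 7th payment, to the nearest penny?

£2,268.06

Monthly rate r = 25.7%/12 = 2.14167% = 0.0214167.
Each month: B ← B·(1+r) − £125.00.
Month 1: interest £59.11; balance after payment £2,694.11.
Month 2: interest £57.70; balance after payment £2,626.81.
Month 3: interest £56.26; balance after payment £2,558.07.
Month 4: interest £54.79; balance after payment £2,487.85.
Month 5: interest £53.28; balance after payment £2,416.13.
Month 6: interest £51.75; balance after payment £2,342.88.
Month 7: interest £50.18; balance after payment £2,268.06.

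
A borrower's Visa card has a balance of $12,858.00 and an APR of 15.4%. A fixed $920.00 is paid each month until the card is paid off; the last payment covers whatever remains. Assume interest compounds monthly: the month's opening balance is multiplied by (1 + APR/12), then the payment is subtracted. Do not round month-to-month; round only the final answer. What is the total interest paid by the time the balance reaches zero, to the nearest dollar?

Monthly rate r = 15.4%/12 = 1.28333% = 0.0128333.
Payoff takes n = ⌈−ln(1 − rB₀/P)/ln(1+r)⌉ = ⌈15.502⌉ = 16 payments; the last is $462.87.
Total paid = 15·$920.00 + $462.87 = $14,262.87.
Total interest = total paid − principal = $14,262.87 − $12,858.00 = $1,404.87.

$1,405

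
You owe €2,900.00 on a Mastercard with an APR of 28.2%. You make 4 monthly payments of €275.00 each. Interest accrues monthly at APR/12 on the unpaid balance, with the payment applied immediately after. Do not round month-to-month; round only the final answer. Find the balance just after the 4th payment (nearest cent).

Monthly rate r = 28.2%/12 = 2.35% = 0.0235.
Each month: B ← B·(1+r) − €275.00.
Month 1: interest €68.15; balance after payment €2,693.15.
Month 2: interest €63.29; balance after payment €2,481.44.
Month 3: interest €58.31; balance after payment €2,264.75.
Month 4: interest €53.22; balance after payment €2,042.97.

€2,042.97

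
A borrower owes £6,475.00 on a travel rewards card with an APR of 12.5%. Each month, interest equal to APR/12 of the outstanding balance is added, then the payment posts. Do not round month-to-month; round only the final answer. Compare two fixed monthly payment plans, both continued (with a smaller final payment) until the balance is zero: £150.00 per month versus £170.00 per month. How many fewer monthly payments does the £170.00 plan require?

Monthly rate r = 12.5%/12 = 1.04167% = 0.0104167.
At £150.00/mo: n = ⌈−ln(1 − rB₀/P)/ln(1+r)⌉ = 58 payments (last £94.66); total interest = total paid − £6,475.00 = £2,169.66.
At £170.00/mo: 49 payments (last £131.62); total interest £1,816.62.
Payments saved = 58 − 49 = 9.

9 fewer payments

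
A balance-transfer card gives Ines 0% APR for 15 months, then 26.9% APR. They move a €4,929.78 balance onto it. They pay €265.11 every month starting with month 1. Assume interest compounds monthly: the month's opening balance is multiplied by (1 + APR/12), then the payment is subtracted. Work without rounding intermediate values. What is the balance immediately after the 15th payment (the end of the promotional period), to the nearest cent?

€953.13

Promo months 1–15 at r₀ = 0%/12 = 0; months 16+ at r₁ = 26.9%/12 = 0.0224167.
After month 15 (no interest yet): B = €4,929.78 − 15·€265.11 = €953.13.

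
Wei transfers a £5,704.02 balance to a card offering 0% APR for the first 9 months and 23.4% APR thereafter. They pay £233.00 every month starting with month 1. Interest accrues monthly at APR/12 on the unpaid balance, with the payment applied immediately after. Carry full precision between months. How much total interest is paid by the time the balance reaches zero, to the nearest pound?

Promo months 1–9 at r₀ = 0%/12 = 0; months 10+ at r₁ = 23.4%/12 = 0.0195.
After month 9 (no interest yet): B = £5,704.02 − 9·£233.00 = £3,607.02.
Then at r₁ with £233.00/mo: n₂ = −ln(1 − r₁·B/P)/ln(1+r₁) ≈ 18.61 → 19 more payments.
Total paid = 27·£233.00 + £142.12 = £6,433.12; interest = £6,433.12 − £5,704.02 = £729.10.

£729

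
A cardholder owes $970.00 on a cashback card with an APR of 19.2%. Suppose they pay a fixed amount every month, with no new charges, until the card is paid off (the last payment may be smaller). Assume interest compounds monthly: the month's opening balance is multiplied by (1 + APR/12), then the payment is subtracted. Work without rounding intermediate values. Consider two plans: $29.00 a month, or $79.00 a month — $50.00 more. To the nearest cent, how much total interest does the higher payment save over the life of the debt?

$310.99

Monthly rate r = 19.2%/12 = 1.6% = 0.016.
At $29.00/mo: n = ⌈−ln(1 − rB₀/P)/ln(1+r)⌉ = 49 payments (last $7.66); total interest = total paid − $970.00 = $429.66.
At $79.00/mo: 14 payments (last $61.67); total interest $118.67.
Interest saved = $429.66 − $118.67 = $310.99.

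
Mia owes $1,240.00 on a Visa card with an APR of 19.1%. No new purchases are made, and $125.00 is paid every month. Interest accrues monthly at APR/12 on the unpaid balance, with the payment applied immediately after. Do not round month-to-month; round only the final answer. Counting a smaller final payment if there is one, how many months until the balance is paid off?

11 months

Monthly rate r = 19.1%/12 = 1.59167% = 0.0159167.
Recurrence: B ← B·(1+r) − $125.00.
Month 1: interest $19.74; balance after payment $1,134.74.
Month 2: interest $18.06; balance after payment $1,027.80.
Closed form: n = −ln(1 − rB₀/P)/ln(1+r) = −ln(0.84211)/ln(1.01592) ≈ 10.882, so the balance reaches zero during payment 11.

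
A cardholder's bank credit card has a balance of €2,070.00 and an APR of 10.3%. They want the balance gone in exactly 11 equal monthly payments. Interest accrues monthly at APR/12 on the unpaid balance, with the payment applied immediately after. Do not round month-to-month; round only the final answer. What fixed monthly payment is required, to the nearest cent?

Monthly rate r = 10.3%/12 = 0.858333% = 0.00858333.
Level-payment amortization: P = B₀·r / (1 − (1+r)^(−n)) = 2070.00·0.00858333 / (1 − 1.00858^(−11)).
Denominator 1 − (1+r)^(−11) = 0.0897297683.
P = 17.7675 / 0.0897297683 ≈ 198.01.

€198.01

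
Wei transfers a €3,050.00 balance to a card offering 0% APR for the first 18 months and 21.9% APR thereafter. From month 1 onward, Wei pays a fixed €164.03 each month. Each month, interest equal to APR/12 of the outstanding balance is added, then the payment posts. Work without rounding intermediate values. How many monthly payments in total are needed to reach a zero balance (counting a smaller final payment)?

Promo months 1–18 at r₀ = 0%/12 = 0; months 19+ at r₁ = 21.9%/12 = 0.01825.
After month 18 (no interest yet): B = €3,050.00 − 18·€164.03 = €97.46.
Then at r₁ with €164.03/mo: n₂ = −ln(1 − r₁·B/P)/ln(1+r₁) ≈ 0.60 → 1 more payments.

19 months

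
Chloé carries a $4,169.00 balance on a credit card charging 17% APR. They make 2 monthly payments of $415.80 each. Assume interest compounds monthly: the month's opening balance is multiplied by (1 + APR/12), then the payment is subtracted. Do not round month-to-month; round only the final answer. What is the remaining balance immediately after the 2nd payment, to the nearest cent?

Monthly rate r = 17%/12 = 1.41667% = 0.0141667.
Each month: B ← B·(1+r) − $415.80.
Month 1: interest $59.06; balance after payment $3,812.26.
Month 2: interest $54.01; balance after payment $3,450.47.

$3,450.47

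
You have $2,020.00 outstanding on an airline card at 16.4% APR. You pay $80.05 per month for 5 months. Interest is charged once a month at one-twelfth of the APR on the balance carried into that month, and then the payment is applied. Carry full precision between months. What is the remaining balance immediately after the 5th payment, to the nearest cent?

Monthly rate r = 16.4%/12 = 1.36667% = 0.0136667.
Each month: B ← B·(1+r) − $80.05.
Month 1: interest $27.61; balance after payment $1,967.56.
Month 2: interest $26.89; balance after payment $1,914.40.
Month 3: interest $26.16; balance after payment $1,860.51.
Month 4: interest $25.43; balance after payment $1,805.89.
Month 5: interest $24.68; balance after payment $1,750.52.

$1,750.52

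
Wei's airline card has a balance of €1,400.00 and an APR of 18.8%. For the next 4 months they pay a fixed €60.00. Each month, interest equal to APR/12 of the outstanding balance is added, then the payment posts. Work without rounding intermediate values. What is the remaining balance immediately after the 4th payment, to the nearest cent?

Monthly rate r = 18.8%/12 = 1.56667% = 0.0156667.
Each month: B ← B·(1+r) − €60.00.
Month 1: interest €21.93; balance after payment €1,361.93.
Month 2: interest €21.34; balance after payment €1,323.27.
Month 3: interest €20.73; balance after payment €1,284.00.
Month 4: interest €20.12; balance after payment €1,244.12.

€1,244.12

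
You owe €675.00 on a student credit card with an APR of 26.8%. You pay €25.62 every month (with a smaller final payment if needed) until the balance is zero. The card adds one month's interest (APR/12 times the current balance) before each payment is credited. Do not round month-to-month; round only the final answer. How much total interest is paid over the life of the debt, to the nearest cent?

€354.74

Monthly rate r = 26.8%/12 = 2.23333% = 0.0223333.
Payoff takes n = ⌈−ln(1 − rB₀/P)/ln(1+r)⌉ = ⌈40.191⌉ = 41 payments; the last is €4.94.
Total paid = 40·€25.62 + €4.94 = €1,029.74.
Total interest = total paid − principal = €1,029.74 − €675.00 = €354.74.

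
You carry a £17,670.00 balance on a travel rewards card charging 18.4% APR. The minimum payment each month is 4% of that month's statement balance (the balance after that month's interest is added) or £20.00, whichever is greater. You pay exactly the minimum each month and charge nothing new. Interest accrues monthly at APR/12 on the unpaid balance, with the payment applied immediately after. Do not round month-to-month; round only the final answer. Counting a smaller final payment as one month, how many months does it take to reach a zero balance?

Monthly rate r = 18.4%/12 = 1.53333% = 0.0153333.
While 4% of the post-interest balance exceeds £20.00, each month B ← (B·(1+r))·(1 − 0.04), i.e. B shrinks by the factor (1+r)·0.96 = 0.97472.
This holds for months 1–140. Entering month 141 the balance is £490.25; 4% of the post-interest balance is now below £20.00, so the flat £20.00 minimum applies from here.
From month 141 a fixed £20.00 at rate r clears £490.25 in 31 more payments. Total: 140 + 31 = 171 months.

171 months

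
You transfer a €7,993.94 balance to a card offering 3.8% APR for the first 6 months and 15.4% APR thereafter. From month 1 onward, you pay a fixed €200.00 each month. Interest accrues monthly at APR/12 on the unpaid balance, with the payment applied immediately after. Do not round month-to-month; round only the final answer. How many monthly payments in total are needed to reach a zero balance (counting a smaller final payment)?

Promo months 1–6 at r₀ = 3.8%/12 = 0.00316667; months 7+ at r₁ = 15.4%/12 = 0.0128333.
After month 6: iterate B ← B·(1+r₀) − €200.00 for 6 months → €6,937.49.
Then at r₁ with €200.00/mo: n₂ = −ln(1 − r₁·B/P)/ln(1+r₁) ≈ 46.20 → 47 more payments.

53 months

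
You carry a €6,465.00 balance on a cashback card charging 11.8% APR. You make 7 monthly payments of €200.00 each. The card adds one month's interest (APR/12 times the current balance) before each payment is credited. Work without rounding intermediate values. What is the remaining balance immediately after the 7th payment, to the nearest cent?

€5,481.37

Monthly rate r = 11.8%/12 = 0.983333% = 0.00983333.
Each month: B ← B·(1+r) − €200.00.
Month 1: interest €63.57; balance after payment €6,328.57.
Month 2: interest €62.23; balance after payment €6,190.80.
Month 3: interest €60.88; balance after payment €6,051.68.
Month 4: interest €59.51; balance after payment €5,911.19.
Month 5: interest €58.13; balance after payment €5,769.31.
Month 6: interest €56.73; balance after payment €5,626.05.
Month 7: interest €55.32; balance after payment €5,481.37.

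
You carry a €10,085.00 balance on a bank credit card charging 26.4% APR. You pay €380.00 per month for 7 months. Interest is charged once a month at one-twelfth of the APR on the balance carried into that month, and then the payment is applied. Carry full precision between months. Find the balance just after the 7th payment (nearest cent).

Monthly rate r = 26.4%/12 = 2.2% = 0.022.
Each month: B ← B·(1+r) − €380.00.
Month 1: interest €221.87; balance after payment €9,926.87.
Month 2: interest €218.39; balance after payment €9,765.26.
Month 3: interest €214.84; balance after payment €9,600.10.
Month 4: interest €211.20; balance after payment €9,431.30.
Month 5: interest €207.49; balance after payment €9,258.79.
Month 6: interest €203.69; balance after payment €9,082.48.
Month 7: interest €199.81; balance after payment €8,902.30.

€8,902.30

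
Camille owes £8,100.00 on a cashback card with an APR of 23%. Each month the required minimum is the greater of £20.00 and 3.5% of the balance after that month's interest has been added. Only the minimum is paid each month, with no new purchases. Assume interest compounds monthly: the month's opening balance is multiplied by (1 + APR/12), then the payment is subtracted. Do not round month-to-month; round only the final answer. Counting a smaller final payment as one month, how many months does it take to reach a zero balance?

202 months

Monthly rate r = 23%/12 = 1.91667% = 0.0191667.
While 3.5% of the post-interest balance exceeds £20.00, each month B ← (B·(1+r))·(1 − 0.035), i.e. B shrinks by the factor (1+r)·0.965 = 0.9835.
This holds for months 1–161. Entering month 162 the balance is £555.73; 3.5% of the post-interest balance is now below £20.00, so the flat £20.00 minimum applies from here.
From month 162 a fixed £20.00 at rate r clears £555.73 in 41 more payments. Total: 161 + 41 = 202 months.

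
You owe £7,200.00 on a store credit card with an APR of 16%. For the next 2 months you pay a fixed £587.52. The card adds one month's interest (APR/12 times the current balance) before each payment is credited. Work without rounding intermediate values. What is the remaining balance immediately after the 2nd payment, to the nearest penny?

Monthly rate r = 16%/12 = 1.33333% = 0.0133333.
Each month: B ← B·(1+r) − £587.52.
Month 1: interest £96.00; balance after payment £6,708.48.
Month 2: interest £89.45; balance after payment £6,210.41.

£6,210.41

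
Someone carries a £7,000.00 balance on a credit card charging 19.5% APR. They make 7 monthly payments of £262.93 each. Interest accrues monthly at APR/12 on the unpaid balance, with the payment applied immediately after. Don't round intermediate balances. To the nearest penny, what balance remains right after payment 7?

£5,903.43

Monthly rate r = 19.5%/12 = 1.625% = 0.01625.
Each month: B ← B·(1+r) − £262.93.
Month 1: interest £113.75; balance after payment £6,850.82.
Month 2: interest £111.33; balance after payment £6,699.22.
Month 3: interest £108.86; balance after payment £6,545.15.
Month 4: interest £106.36; balance after payment £6,388.58.
Month 5: interest £103.81; balance after payment £6,229.46.
Month 6: interest £101.23; balance after payment £6,067.76.
Month 7: interest £98.60; balance after payment £5,903.43.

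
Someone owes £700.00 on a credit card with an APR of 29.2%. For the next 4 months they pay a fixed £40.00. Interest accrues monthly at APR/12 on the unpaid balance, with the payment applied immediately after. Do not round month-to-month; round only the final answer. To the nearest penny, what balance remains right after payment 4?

Monthly rate r = 29.2%/12 = 2.43333% = 0.0243333.
Each month: B ← B·(1+r) − £40.00.
Month 1: interest £17.03; balance after payment £677.03.
Month 2: interest £16.47; balance after payment £653.51.
Month 3: interest £15.90; balance after payment £629.41.
Month 4: interest £15.32; balance after payment £604.73.

£604.73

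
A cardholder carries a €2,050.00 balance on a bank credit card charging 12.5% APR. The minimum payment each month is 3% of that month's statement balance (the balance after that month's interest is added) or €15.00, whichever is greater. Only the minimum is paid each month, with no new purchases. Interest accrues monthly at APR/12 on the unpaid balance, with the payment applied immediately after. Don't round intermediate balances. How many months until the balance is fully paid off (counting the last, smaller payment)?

Monthly rate r = 12.5%/12 = 1.04167% = 0.0104167.
While 3% of the post-interest balance exceeds €15.00, each month B ← (B·(1+r))·(1 − 0.03), i.e. B shrinks by the factor (1+r)·0.97 = 0.9801.
This holds for months 1–71. Entering month 72 the balance is €492.13; 3% of the post-interest balance is now below €15.00, so the flat €15.00 minimum applies from here.
From month 72 a fixed €15.00 at rate r clears €492.13 in 41 more payments. Total: 71 + 41 = 112 months.

112 months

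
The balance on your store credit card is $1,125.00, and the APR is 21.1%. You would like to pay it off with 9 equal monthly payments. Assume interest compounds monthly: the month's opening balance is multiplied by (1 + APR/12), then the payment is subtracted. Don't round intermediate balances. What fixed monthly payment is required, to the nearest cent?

Monthly rate r = 21.1%/12 = 1.75833% = 0.0175833.
Level-payment amortization: P = B₀·r / (1 − (1+r)^(−n)) = 1125.00·0.0175833 / (1 − 1.01758^(−9)).
Denominator 1 − (1+r)^(−9) = 0.145188939.
P = 19.7813 / 0.145188939 ≈ 136.24.

$136.24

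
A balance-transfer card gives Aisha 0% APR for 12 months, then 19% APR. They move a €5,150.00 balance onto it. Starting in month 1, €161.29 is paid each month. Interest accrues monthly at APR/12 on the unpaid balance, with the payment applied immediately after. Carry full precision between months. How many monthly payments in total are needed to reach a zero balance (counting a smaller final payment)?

Promo months 1–12 at r₀ = 0%/12 = 0; months 13+ at r₁ = 19%/12 = 0.0158333.
After month 12 (no interest yet): B = €5,150.00 − 12·€161.29 = €3,214.52.
Then at r₁ with €161.29/mo: n₂ = −ln(1 − r₁·B/P)/ln(1+r₁) ≈ 24.14 → 25 more payments.

37 payments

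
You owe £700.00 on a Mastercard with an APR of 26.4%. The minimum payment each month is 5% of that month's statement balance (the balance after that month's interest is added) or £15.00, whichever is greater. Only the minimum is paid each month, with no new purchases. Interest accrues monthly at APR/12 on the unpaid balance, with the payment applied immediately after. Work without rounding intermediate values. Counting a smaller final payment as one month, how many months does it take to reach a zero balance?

56 months

Monthly rate r = 26.4%/12 = 2.2% = 0.022.
While 5% of the post-interest balance exceeds £15.00, each month B ← (B·(1+r))·(1 − 0.05), i.e. B shrinks by the factor (1+r)·0.95 = 0.9709.
This holds for months 1–30. Entering month 31 the balance is £288.62; 5% of the post-interest balance is now below £15.00, so the flat £15.00 minimum applies from here.
From month 31 a fixed £15.00 at rate r clears £288.62 in 26 more payments. Total: 30 + 26 = 56 months.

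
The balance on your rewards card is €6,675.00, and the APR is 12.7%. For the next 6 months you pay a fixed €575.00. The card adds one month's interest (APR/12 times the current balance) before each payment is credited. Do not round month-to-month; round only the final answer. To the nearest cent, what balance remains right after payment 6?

Monthly rate r = 12.7%/12 = 1.05833% = 0.0105833.
Each month: B ← B·(1+r) − €575.00.
Month 1: interest €70.64; balance after payment €6,170.64.
Month 2: interest €65.31; balance after payment €5,660.95.
Month 3: interest €59.91; balance after payment €5,145.86.
Month 4: interest €54.46; balance after payment €4,625.32.
Month 5: interest €48.95; balance after payment €4,099.27.
Month 6: interest €43.38; balance after payment €3,567.66.

€3,567.66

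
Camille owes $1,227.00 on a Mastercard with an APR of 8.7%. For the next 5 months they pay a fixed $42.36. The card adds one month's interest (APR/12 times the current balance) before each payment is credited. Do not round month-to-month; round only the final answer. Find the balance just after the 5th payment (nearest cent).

$1,057.23

Monthly rate r = 8.7%/12 = 0.725% = 0.00725.
Each month: B ← B·(1+r) − $42.36.
Month 1: interest $8.90; balance after payment $1,193.54.
Month 2: interest $8.65; balance after payment $1,159.83.
Month 3: interest $8.41; balance after payment $1,125.88.
Month 4: interest $8.16; balance after payment $1,091.68.
Month 5: interest $7.91; balance after payment $1,057.23.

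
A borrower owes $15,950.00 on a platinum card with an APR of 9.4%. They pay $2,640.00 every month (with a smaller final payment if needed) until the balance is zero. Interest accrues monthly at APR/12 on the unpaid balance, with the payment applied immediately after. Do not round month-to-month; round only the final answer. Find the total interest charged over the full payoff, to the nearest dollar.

Monthly rate r = 9.4%/12 = 0.783333% = 0.00783333.
Payoff takes n = ⌈−ln(1 − rB₀/P)/ln(1+r)⌉ = ⌈6.214⌉ = 7 payments; the last is $565.42.
Total paid = 6·$2,640.00 + $565.42 = $16,405.42.
Total interest = total paid − principal = $16,405.42 − $15,950.00 = $455.42.

$455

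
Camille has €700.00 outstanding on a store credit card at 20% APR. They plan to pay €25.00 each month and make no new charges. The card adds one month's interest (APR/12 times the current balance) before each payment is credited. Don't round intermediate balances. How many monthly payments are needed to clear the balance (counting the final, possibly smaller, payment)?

39 payments

Monthly rate r = 20%/12 = 1.66667% = 0.0166667.
Recurrence: B ← B·(1+r) − €25.00.
Month 1: interest €11.67; balance after payment €686.67.
Month 2: interest €11.44; balance after payment €673.11.
Closed form: n = −ln(1 − rB₀/P)/ln(1+r) = −ln(0.53333)/ln(1.01667) ≈ 38.030, so the balance reaches zero during payment 39.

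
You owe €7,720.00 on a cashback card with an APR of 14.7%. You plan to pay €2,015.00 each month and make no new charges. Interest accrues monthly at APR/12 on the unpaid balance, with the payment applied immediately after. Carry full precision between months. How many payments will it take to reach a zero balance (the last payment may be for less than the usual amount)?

4 payments

Monthly rate r = 14.7%/12 = 1.225% = 0.01225.
Recurrence: B ← B·(1+r) − €2,015.00.
Month 1: interest €94.57; balance after payment €5,799.57.
Month 2: interest €71.04; balance after payment €3,855.61.
Month 3: interest €47.23; balance after payment €1,887.85.
Month 4: interest €23.13; balance after payment €0.00.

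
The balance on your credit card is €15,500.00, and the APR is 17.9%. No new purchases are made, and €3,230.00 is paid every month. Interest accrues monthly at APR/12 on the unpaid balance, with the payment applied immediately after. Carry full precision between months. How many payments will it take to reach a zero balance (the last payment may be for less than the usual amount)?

Monthly rate r = 17.9%/12 = 1.49167% = 0.0149167.
Recurrence: B ← B·(1+r) − €3,230.00.
Month 1: interest €231.21; balance after payment €12,501.21.
Month 2: interest €186.48; balance after payment €9,457.68.
Month 3: interest €141.08; balance after payment €6,368.76.
Month 4: interest €95.00; balance after payment €3,233.76.
Month 5: interest €48.24; balance after payment €52.00.
Month 6: interest €0.78; balance after payment €0.00.

6 months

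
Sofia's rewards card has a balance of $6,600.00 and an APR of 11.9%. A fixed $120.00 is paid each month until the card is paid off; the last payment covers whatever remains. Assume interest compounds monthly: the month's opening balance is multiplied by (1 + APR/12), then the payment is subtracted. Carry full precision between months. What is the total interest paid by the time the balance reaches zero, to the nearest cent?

Monthly rate r = 11.9%/12 = 0.991667% = 0.00991667.
Payoff takes n = ⌈−ln(1 − rB₀/P)/ln(1+r)⌉ = ⌈79.893⌉ = 80 payments; the last is $107.27.
Total paid = 79·$120.00 + $107.27 = $9,587.27.
Total interest = total paid − principal = $9,587.27 − $6,600.00 = $2,987.27.

$2,987.27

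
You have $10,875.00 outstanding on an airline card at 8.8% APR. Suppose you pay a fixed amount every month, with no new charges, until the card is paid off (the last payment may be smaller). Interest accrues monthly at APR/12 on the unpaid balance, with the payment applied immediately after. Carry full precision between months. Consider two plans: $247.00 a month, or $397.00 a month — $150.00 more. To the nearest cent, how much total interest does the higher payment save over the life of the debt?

$996.16

Monthly rate r = 8.8%/12 = 0.733333% = 0.00733333.
At $247.00/mo: n = ⌈−ln(1 − rB₀/P)/ln(1+r)⌉ = 54 payments (last $89.80); total interest = total paid − $10,875.00 = $2,305.80.
At $397.00/mo: 31 payments (last $274.64); total interest $1,309.64.
Interest saved = $2,305.80 − $1,309.64 = $996.16.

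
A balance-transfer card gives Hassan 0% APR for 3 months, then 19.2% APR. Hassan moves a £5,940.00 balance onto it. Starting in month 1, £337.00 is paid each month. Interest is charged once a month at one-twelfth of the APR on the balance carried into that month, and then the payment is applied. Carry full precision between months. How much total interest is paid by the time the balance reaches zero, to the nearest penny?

Promo months 1–3 at r₀ = 0%/12 = 0; months 4+ at r₁ = 19.2%/12 = 0.016.
After month 3 (no interest yet): B = £5,940.00 − 3·£337.00 = £4,929.00.
Then at r₁ with £337.00/mo: n₂ = −ln(1 − r₁·B/P)/ln(1+r₁) ≈ 16.80 → 17 more payments.
Total paid = 19·£337.00 + £268.42 = £6,671.42; interest = £6,671.42 − £5,940.00 = £731.42.

£731.42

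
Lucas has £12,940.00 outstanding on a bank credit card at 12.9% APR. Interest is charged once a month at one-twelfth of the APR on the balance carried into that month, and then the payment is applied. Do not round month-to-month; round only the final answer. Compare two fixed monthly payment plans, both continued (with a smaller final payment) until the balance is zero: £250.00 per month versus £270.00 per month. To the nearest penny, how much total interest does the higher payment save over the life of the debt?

£722.86

Monthly rate r = 12.9%/12 = 1.075% = 0.01075.
At £250.00/mo: n = ⌈−ln(1 − rB₀/P)/ln(1+r)⌉ = 77 payments (last £5.58); total interest = total paid − £12,940.00 = £6,065.58.
At £270.00/mo: 68 payments (last £192.72); total interest £5,342.72.
Interest saved = £6,065.58 − £5,342.72 = £722.86.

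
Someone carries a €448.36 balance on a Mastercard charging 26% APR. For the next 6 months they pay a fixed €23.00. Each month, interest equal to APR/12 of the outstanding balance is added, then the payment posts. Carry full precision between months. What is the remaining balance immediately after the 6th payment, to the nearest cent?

€364.20

Monthly rate r = 26%/12 = 2.16667% = 0.0216667.
Each month: B ← B·(1+r) − €23.00.
Month 1: interest €9.71; balance after payment €435.07.
Month 2: interest €9.43; balance after payment €421.50.
Month 3: interest €9.13; balance after payment €407.63.
Month 4: interest €8.83; balance after payment €393.47.
Month 5: interest €8.53; balance after payment €378.99.
Month 6: interest €8.21; balance after payment €364.20.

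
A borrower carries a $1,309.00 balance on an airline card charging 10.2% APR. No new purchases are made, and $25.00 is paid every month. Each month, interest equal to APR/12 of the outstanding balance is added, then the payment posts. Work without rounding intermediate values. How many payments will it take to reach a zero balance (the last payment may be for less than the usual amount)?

70 months

Monthly rate r = 10.2%/12 = 0.85% = 0.0085.
Recurrence: B ← B·(1+r) − $25.00.
Month 1: interest $11.13; balance after payment $1,295.13.
Month 2: interest $11.01; balance after payment $1,281.14.
Closed form: n = −ln(1 − rB₀/P)/ln(1+r) = −ln(0.55494)/ln(1.0085) ≈ 69.576, so the balance reaches zero during payment 70.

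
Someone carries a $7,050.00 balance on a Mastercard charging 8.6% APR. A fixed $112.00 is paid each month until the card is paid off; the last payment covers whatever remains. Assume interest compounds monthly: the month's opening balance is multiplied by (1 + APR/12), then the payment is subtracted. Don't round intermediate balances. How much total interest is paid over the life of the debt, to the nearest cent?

$2,358.24

Monthly rate r = 8.6%/12 = 0.716667% = 0.00716667.
Payoff takes n = ⌈−ln(1 − rB₀/P)/ln(1+r)⌉ = ⌈84.002⌉ = 85 payments; the last is $0.24.
Total paid = 84·$112.00 + $0.24 = $9,408.24.
Total interest = total paid − principal = $9,408.24 − $7,050.00 = $2,358.24.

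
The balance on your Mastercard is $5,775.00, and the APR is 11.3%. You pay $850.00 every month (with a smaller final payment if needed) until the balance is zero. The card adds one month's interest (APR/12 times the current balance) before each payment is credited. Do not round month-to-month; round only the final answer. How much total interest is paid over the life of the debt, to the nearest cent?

$221.27

Monthly rate r = 11.3%/12 = 0.941667% = 0.00941667.
Payoff takes n = ⌈−ln(1 − rB₀/P)/ln(1+r)⌉ = ⌈7.054⌉ = 8 payments; the last is $46.27.
Total paid = 7·$850.00 + $46.27 = $5,996.27.
Total interest = total paid − principal = $5,996.27 − $5,775.00 = $221.27.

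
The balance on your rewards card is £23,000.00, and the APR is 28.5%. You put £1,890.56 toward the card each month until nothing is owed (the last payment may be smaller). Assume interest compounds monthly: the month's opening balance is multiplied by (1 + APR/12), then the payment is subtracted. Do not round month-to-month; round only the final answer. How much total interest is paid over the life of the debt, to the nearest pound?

£4,470

Monthly rate r = 28.5%/12 = 2.375% = 0.02375.
Payoff takes n = ⌈−ln(1 − rB₀/P)/ln(1+r)⌉ = ⌈14.527⌉ = 15 payments; the last is £1,002.60.
Total paid = 14·£1,890.56 + £1,002.60 = £27,470.44.
Total interest = total paid − principal = £27,470.44 − £23,000.00 = £4,470.44.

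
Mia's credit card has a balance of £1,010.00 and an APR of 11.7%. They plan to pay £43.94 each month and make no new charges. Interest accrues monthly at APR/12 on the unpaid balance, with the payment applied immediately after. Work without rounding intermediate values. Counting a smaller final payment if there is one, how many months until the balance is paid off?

Monthly rate r = 11.7%/12 = 0.975% = 0.00975.
Recurrence: B ← B·(1+r) − £43.94.
Month 1: interest £9.85; balance after payment £975.91.
Month 2: interest £9.52; balance after payment £941.48.
Closed form: n = −ln(1 − rB₀/P)/ln(1+r) = −ln(0.77589)/ln(1.00975) ≈ 26.152, so the balance reaches zero during payment 27.

27 payments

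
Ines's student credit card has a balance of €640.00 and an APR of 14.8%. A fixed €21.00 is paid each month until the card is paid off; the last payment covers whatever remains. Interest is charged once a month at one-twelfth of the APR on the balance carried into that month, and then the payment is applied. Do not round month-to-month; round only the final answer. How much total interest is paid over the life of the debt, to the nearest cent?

€167.63

Monthly rate r = 14.8%/12 = 1.23333% = 0.0123333.
Payoff takes n = ⌈−ln(1 − rB₀/P)/ln(1+r)⌉ = ⌈38.457⌉ = 39 payments; the last is €9.63.
Total paid = 38·€21.00 + €9.63 = €807.63.
Total interest = total paid − principal = €807.63 − €640.00 = €167.63.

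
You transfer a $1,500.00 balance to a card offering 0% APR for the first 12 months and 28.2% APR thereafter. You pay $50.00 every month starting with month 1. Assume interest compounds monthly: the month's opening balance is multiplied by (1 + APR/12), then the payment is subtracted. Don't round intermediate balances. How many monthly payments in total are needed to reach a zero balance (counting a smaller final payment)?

Promo months 1–12 at r₀ = 0%/12 = 0; months 13+ at r₁ = 28.2%/12 = 0.0235.
After month 12 (no interest yet): B = $1,500.00 − 12·$50.00 = $900.00.
Then at r₁ with $50.00/mo: n₂ = −ln(1 − r₁·B/P)/ln(1+r₁) ≈ 23.67 → 24 more payments.

36 months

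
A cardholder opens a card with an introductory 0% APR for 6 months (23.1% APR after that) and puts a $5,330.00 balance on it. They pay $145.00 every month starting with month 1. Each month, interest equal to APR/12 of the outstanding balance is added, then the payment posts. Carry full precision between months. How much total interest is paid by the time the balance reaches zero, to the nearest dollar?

Promo months 1–6 at r₀ = 0%/12 = 0; months 7+ at r₁ = 23.1%/12 = 0.01925.
After month 6 (no interest yet): B = $5,330.00 − 6·$145.00 = $4,460.00.
Then at r₁ with $145.00/mo: n₂ = −ln(1 − r₁·B/P)/ln(1+r₁) ≈ 47.03 → 48 more payments.
Total paid = 53·$145.00 + $4.53 = $7,689.53; interest = $7,689.53 − $5,330.00 = $2,359.53.

$2,360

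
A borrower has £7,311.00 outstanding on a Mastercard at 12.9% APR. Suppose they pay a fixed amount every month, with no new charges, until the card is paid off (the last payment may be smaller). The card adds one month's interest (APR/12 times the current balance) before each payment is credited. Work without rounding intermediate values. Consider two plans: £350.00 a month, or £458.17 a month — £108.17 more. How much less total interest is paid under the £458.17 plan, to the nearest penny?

Monthly rate r = 12.9%/12 = 1.075% = 0.01075.
At £350.00/mo: n = ⌈−ln(1 − rB₀/P)/ln(1+r)⌉ = 24 payments (last £274.75); total interest = total paid − £7,311.00 = £1,013.75.
At £458.17/mo: 18 payments (last £275.20); total interest £753.09.
Interest saved = £1,013.75 − £753.09 = £260.66.

£260.66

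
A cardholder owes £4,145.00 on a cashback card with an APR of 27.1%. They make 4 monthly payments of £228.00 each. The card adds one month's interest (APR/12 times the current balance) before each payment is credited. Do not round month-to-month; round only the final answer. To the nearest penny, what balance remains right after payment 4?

£3,588.95

Monthly rate r = 27.1%/12 = 2.25833% = 0.0225833.
Each month: B ← B·(1+r) − £228.00.
Month 1: interest £93.61; balance after payment £4,010.61.
Month 2: interest £90.57; balance after payment £3,873.18.
Month 3: interest £87.47; balance after payment £3,732.65.
Month 4: interest £84.30; balance after payment £3,588.95.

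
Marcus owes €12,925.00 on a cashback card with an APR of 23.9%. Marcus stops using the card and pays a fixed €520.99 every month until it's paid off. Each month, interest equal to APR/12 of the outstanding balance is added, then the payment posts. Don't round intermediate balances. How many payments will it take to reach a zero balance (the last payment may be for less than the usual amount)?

35 months

Monthly rate r = 23.9%/12 = 1.99167% = 0.0199167.
Recurrence: B ← B·(1+r) − €520.99.
Month 1: interest €257.42; balance after payment €12,661.43.
Month 2: interest €252.17; balance after payment €12,392.62.
Closed form: n = −ln(1 − rB₀/P)/ln(1+r) = −ln(0.5059)/ln(1.01992) ≈ 34.553, so the balance reaches zero during payment 35.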